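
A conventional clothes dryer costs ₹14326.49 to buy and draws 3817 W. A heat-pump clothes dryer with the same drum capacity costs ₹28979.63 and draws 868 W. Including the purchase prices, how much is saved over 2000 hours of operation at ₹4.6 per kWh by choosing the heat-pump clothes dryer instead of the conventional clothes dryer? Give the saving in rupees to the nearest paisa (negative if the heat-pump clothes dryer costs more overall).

conventional clothes dryer: ₹14326.49 + (3817/1000) kW × 2000 h × ₹4.6 = ₹14326.49 + ₹35116.4 = ₹49442.89
heat-pump clothes dryer: ₹28979.63 + (868/1000) kW × 2000 h × ₹4.6 = ₹28979.63 + ₹7985.6 = ₹36965.23
Saving = ₹49442.89 − ₹36965.23 = ₹12477.66

₹12477.66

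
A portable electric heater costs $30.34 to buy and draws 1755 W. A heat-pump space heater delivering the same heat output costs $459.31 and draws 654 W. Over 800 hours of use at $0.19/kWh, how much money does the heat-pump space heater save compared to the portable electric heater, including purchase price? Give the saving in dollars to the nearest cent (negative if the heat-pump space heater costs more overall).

portable electric heater: $30.34 + (1755/1000) kW × 800 h × $0.19 = $30.34 + $266.76 = $297.1
heat-pump space heater: $459.31 + (654/1000) kW × 800 h × $0.19 = $459.31 + $99.408 = $558.718
Saving = $297.1 − $558.718 = −$261.618 → -$261.62

-$261.62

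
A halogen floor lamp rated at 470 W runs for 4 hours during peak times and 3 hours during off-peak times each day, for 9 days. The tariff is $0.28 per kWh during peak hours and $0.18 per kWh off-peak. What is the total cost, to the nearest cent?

Peak energy = 0.47 kW × 4 h × 9 = 16.92 kWh
Off-peak energy = 0.47 kW × 3 h × 9 = 12.69 kWh
Cost = 16.92 × $0.28 + 12.69 × $0.18 = $4.7376 + $2.2842 = $7.02

$7.02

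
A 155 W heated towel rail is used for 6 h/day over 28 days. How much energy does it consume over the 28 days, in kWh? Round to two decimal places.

26.04 kWh

Runtime = 6 h/day × 28 days = 168 h
Energy = 0.155 kW × 168 h = 26.04 kWh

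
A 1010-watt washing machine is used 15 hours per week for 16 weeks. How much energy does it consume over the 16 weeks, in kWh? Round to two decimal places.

242.40 kWh

Runtime = 15 h/week × 16 weeks = 240 h
Energy = 1.01 kW × 240 h = 242.4 kWh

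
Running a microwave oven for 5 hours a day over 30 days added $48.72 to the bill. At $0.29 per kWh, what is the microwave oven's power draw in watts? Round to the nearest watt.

1120 W

Energy = $48.72 ÷ $0.29/kWh = 168 kWh
Runtime = 5 h/day × 30 days = 150 h
Power = 168 kWh ÷ 150 h = 1.12 kW = 1120 W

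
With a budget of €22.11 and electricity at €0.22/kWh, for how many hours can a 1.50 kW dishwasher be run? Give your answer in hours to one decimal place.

Energy available = €22.11 ÷ €0.22/kWh = 100.5 kWh
Hours = 100.5 kWh ÷ 1.5 kW = 67.0 h

67.0 h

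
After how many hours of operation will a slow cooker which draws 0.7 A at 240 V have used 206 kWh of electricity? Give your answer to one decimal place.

Power = 0.7 A × 240 V = 168 W = 0.168 kW
Hours = 206 kWh ÷ 0.168 kW = 1226.2 h

1226.2 h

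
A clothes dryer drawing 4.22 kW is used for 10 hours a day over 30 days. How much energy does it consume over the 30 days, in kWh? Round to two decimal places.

1266.00 kWh

Runtime = 10 h/day × 30 days = 300 h
Energy = 4.22 kW × 300 h = 1266 kWh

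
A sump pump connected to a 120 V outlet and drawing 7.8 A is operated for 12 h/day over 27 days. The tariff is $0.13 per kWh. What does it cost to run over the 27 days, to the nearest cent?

$39.42

Power = 7.8 A × 120 V = 936 W = 0.936 kW
Runtime = 12 h/day × 27 days = 324 h
Energy = 0.936 kW × 324 h = 303.264 kWh
Cost = 303.264 kWh × $0.13/kWh = $39.42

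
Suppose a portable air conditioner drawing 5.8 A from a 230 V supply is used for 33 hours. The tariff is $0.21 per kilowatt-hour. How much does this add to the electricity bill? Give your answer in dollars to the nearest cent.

Power = 5.8 A × 230 V = 1334 W = 1.334 kW
Energy = 1.334 kW × 33 h = 44.022 kWh
Cost = 44.022 kWh × $0.21/kWh = $9.24

$9.24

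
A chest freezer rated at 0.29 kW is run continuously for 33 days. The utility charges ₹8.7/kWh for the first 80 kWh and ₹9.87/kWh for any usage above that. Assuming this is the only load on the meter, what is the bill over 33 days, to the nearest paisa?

₹2173.34

Runtime = 24 h × 33 = 792 h
Energy = 0.29 kW × 792 h = 229.68 kWh
Tier 1 (0–80 kWh): 80 × ₹8.7 = ₹696
Above 80 kWh: 149.68 × ₹9.87 = ₹1477.3416
Bill = ₹2173.34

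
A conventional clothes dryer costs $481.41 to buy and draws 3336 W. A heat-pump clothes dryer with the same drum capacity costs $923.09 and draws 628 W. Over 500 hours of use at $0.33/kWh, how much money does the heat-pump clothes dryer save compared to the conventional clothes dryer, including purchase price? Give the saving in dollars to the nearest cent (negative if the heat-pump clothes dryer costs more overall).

$5.14

conventional clothes dryer: $481.41 + (3336/1000) kW × 500 h × $0.33 = $481.41 + $550.44 = $1031.85
heat-pump clothes dryer: $923.09 + (628/1000) kW × 500 h × $0.33 = $923.09 + $103.62 = $1026.71
Saving = $1031.85 − $1026.71 = $5.14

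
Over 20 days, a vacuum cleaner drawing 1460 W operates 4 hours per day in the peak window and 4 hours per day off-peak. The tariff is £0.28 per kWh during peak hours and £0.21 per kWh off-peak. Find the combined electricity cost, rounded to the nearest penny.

Peak energy = 1.46 kW × 4 h × 20 = 116.8 kWh
Off-peak energy = 1.46 kW × 4 h × 20 = 116.8 kWh
Cost = 116.8 × £0.28 + 116.8 × £0.21 = £32.704 + £24.528 = £57.23

£57.23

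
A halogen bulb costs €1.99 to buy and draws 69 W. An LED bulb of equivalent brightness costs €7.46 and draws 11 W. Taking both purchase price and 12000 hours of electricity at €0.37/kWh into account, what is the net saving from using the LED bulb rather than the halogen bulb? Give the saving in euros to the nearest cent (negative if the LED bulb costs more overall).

halogen bulb: €1.99 + (69/1000) kW × 12000 h × €0.37 = €1.99 + €306.36 = €308.35
LED bulb: €7.46 + (11/1000) kW × 12000 h × €0.37 = €7.46 + €48.84 = €56.3
Saving = €308.35 − €56.3 = €252.05

€252.05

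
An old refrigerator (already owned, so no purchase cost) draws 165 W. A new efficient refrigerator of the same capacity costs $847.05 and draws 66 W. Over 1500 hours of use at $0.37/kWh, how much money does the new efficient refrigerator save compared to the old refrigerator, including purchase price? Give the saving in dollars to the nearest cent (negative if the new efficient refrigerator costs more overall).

old refrigerator: $0.00 + (165/1000) kW × 1500 h × $0.37 = $0.00 + $91.575 = $91.575
new efficient refrigerator: $847.05 + (66/1000) kW × 1500 h × $0.37 = $847.05 + $36.63 = $883.68
Saving = $91.575 − $883.68 = −$792.105 → -$792.11

-$792.11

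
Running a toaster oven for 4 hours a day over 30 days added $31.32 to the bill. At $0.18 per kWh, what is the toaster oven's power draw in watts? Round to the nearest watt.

1450 W

Energy = $31.32 ÷ $0.18/kWh = 174 kWh
Runtime = 4 h/day × 30 days = 120 h
Power = 174 kWh ÷ 120 h = 1.45 kW = 1450 W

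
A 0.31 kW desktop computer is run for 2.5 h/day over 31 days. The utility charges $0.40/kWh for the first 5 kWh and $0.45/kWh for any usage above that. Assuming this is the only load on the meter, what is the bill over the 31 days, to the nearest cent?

$10.56

Runtime = 2.5 h/day × 31 days = 77.5 h
Energy = 0.31 kW × 77.5 h = 24.025 kWh
Tier 1 (0–5 kWh): 5 × $0.40 = $2
Above 5 kWh: 19.025 × $0.45 = $8.56125
Bill = $10.56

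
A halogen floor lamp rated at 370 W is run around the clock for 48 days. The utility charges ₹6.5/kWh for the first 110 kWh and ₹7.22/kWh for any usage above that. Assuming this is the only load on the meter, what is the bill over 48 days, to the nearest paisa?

Runtime = 24 h × 48 = 1152 h
Energy = 0.37 kW × 1152 h = 426.24 kWh
Tier 1 (0–110 kWh): 110 × ₹6.5 = ₹715
Above 110 kWh: 316.24 × ₹7.22 = ₹2283.2528
Bill = ₹2998.25

₹2998.25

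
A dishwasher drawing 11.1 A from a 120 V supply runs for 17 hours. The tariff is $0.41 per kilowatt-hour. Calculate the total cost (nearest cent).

$9.28

Power = 11.1 A × 120 V = 1332 W = 1.332 kW
Energy = 1.332 kW × 17 h = 22.644 kWh
Cost = 22.644 kWh × $0.41/kWh = $9.28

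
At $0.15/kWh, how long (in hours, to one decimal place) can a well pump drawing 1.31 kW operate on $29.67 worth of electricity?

151.0 h

Energy available = $29.67 ÷ $0.15/kWh = 197.8 kWh
Hours = 197.8 kWh ÷ 1.31 kW = 151.0 h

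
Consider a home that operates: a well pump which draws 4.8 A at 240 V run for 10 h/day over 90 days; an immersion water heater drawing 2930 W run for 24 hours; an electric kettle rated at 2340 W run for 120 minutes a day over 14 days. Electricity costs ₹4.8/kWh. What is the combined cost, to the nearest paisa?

₹5628.67

well pump: Power = 4.8 A × 240 V = 1152 W = 1.152 kW
well pump: Runtime = 10 h/day × 90 days = 900 h
well pump: 1.152 kW × 900 h = 1036.8 kWh
immersion water heater: 2.93 kW × 24 h = 70.32 kWh
electric kettle: Runtime = 120 min × 14 = 1680 min = 28 h
electric kettle: 2.34 kW × 28 h = 65.52 kWh
Total energy = 1172.64 kWh
Cost = 1172.64 × ₹4.8 = ₹5628.67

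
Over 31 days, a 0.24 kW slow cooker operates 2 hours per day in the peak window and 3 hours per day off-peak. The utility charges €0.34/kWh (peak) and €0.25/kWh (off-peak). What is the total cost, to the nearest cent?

Peak energy = 0.24 kW × 2 h × 31 = 14.88 kWh
Off-peak energy = 0.24 kW × 3 h × 31 = 22.32 kWh
Cost = 14.88 × €0.34 + 22.32 × €0.25 = €5.0592 + €5.58 = €10.64

€10.64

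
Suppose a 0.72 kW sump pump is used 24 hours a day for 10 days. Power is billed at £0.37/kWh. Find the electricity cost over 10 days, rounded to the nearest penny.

Runtime = 24 h × 10 = 240 h
Energy = 0.72 kW × 240 h = 172.8 kWh
Cost = 172.8 kWh × £0.37/kWh = £63.94

£63.94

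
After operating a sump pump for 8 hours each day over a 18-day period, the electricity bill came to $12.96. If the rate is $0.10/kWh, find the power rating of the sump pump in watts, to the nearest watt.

Energy = $12.96 ÷ $0.10/kWh = 129.6 kWh
Runtime = 8 h/day × 18 days = 144 h
Power = 129.6 kWh ÷ 144 h = 0.9 kW = 900 W

900 W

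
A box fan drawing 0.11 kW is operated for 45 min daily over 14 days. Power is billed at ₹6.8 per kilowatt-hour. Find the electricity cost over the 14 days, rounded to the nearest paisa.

Runtime = 45 min × 14 = 630 min = 10.5 h
Energy = 0.11 kW × 10.5 h = 1.155 kWh
Cost = 1.155 kWh × ₹6.8/kWh = ₹7.85

₹7.85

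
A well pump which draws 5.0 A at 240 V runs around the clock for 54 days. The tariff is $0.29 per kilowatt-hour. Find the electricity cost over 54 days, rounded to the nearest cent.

$451.01

Power = 5.0 A × 240 V = 1200 W = 1.2 kW
Runtime = 24 h × 54 = 1296 h
Energy = 1.2 kW × 1296 h = 1555.2 kWh
Cost = 1555.2 kWh × $0.29/kWh = $451.01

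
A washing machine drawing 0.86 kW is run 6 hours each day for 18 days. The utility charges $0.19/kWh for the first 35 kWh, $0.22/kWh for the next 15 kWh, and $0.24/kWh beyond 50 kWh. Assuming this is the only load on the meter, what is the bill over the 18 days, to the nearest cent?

Runtime = 6 h/day × 18 days = 108 h
Energy = 0.86 kW × 108 h = 92.88 kWh
Tier 1 (0–35 kWh): 35 × $0.19 = $6.65
Tier 2 (35–50 kWh): 15 × $0.22 = $3.3
Above 50 kWh: 42.88 × $0.24 = $10.2912
Bill = $20.24

$20.24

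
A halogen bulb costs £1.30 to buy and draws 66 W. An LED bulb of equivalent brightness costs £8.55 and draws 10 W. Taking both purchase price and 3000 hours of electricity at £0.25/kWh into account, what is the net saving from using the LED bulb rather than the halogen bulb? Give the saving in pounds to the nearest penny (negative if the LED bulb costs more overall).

halogen bulb: £1.30 + (66/1000) kW × 3000 h × £0.25 = £1.30 + £49.5 = £50.8
LED bulb: £8.55 + (10/1000) kW × 3000 h × £0.25 = £8.55 + £7.5 = £16.05
Saving = £50.8 − £16.05 = £34.75

£34.75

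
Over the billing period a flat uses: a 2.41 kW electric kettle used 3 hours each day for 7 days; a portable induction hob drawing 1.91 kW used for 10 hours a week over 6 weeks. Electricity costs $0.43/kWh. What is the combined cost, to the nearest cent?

$71.04

electric kettle: Runtime = 3 h/day × 7 days = 21 h
electric kettle: 2.41 kW × 21 h = 50.61 kWh
portable induction hob: Runtime = 10 h/week × 6 weeks = 60 h
portable induction hob: 1.91 kW × 60 h = 114.6 kWh
Total energy = 165.21 kWh
Cost = 165.21 × $0.43 = $71.04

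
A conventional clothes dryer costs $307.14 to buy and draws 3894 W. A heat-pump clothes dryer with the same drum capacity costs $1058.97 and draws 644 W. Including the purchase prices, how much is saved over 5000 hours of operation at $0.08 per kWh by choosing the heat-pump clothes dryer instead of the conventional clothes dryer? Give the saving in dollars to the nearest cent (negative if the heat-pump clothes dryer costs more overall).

$548.17

conventional clothes dryer: $307.14 + (3894/1000) kW × 5000 h × $0.08 = $307.14 + $1557.6 = $1864.74
heat-pump clothes dryer: $1058.97 + (644/1000) kW × 5000 h × $0.08 = $1058.97 + $257.6 = $1316.57
Saving = $1864.74 − $1316.57 = $548.17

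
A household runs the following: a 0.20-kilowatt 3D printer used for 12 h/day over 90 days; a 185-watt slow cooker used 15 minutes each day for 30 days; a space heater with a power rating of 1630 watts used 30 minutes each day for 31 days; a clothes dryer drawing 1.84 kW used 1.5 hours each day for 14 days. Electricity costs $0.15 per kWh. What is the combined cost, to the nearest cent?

$42.19

3D printer: Runtime = 12 h/day × 90 days = 1080 h
3D printer: 0.2 kW × 1080 h = 216 kWh
slow cooker: Runtime = 15 min × 30 = 450 min = 7.5 h
slow cooker: 0.185 kW × 7.5 h = 1.3875 kWh
space heater: Runtime = 30 min × 31 = 930 min = 15.5 h
space heater: 1.63 kW × 15.5 h = 25.265 kWh
clothes dryer: Runtime = 1.5 h/day × 14 days = 21 h
clothes dryer: 1.84 kW × 21 h = 38.64 kWh
Total energy = 281.2925 kWh
Cost = 281.2925 × $0.15 = $42.19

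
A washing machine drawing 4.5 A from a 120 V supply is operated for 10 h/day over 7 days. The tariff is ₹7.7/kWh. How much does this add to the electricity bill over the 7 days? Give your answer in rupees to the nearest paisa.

₹291.06

Power = 4.5 A × 120 V = 540 W = 0.54 kW
Runtime = 10 h/day × 7 days = 70 h
Energy = 0.54 kW × 70 h = 37.8 kWh
Cost = 37.8 kWh × ₹7.7/kWh = ₹291.06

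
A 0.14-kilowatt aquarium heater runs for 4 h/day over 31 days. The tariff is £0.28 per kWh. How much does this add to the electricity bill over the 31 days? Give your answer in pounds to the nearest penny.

£4.86

Runtime = 4 h/day × 31 days = 124 h
Energy = 0.14 kW × 124 h = 17.36 kWh
Cost = 17.36 kWh × £0.28/kWh = £4.86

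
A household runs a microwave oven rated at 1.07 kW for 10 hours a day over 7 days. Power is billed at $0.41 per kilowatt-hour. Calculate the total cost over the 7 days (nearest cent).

$30.71

Runtime = 10 h/day × 7 days = 70 h
Energy = 1.07 kW × 70 h = 74.9 kWh
Cost = 74.9 kWh × $0.41/kWh = $30.71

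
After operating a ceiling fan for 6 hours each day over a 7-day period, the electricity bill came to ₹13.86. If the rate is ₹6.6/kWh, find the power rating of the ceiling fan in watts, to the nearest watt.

Energy = ₹13.86 ÷ ₹6.6/kWh = 2.1 kWh
Runtime = 6 h/day × 7 days = 42 h
Power = 2.1 kWh ÷ 42 h = 0.05 kW = 50 W

50 W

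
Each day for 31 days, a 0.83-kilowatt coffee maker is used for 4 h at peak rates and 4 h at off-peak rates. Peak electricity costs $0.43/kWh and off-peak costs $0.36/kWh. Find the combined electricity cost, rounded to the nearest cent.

Peak energy = 0.83 kW × 4 h × 31 = 102.92 kWh
Off-peak energy = 0.83 kW × 4 h × 31 = 102.92 kWh
Cost = 102.92 × $0.43 + 102.92 × $0.36 = $44.2556 + $37.0512 = $81.31

$81.31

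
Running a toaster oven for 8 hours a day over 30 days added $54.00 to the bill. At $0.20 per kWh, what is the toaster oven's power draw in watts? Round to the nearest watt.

Energy = $54.00 ÷ $0.20/kWh = 270 kWh
Runtime = 8 h/day × 30 days = 240 h
Power = 270 kWh ÷ 240 h = 1.125 kW = 1125 W

1125 W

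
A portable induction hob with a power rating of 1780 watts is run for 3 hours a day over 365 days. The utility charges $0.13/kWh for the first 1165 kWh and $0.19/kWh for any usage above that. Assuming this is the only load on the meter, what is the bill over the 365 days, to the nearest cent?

$300.43

Runtime = 3 h/day × 365 days = 1095 h
Energy = 1.78 kW × 1095 h = 1949.1 kWh
Tier 1 (0–1165 kWh): 1165 × $0.13 = $151.45
Above 1165 kWh: 784.1 × $0.19 = $148.979
Bill = $300.43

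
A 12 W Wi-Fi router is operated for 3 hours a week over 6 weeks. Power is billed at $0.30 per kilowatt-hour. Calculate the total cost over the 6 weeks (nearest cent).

$0.06

Runtime = 3 h/week × 6 weeks = 18 h
Energy = 0.012 kW × 18 h = 0.216 kWh
Cost = 0.216 kWh × $0.30/kWh = $0.06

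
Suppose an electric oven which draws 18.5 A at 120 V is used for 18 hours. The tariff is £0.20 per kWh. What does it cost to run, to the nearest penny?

£7.99

Power = 18.5 A × 120 V = 2220 W = 2.22 kW
Energy = 2.22 kW × 18 h = 39.96 kWh
Cost = 39.96 kWh × £0.20/kWh = £7.99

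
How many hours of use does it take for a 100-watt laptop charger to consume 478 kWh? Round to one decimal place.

4780.0 h

Hours = 478 kWh ÷ 0.1 kW = 4780.0 h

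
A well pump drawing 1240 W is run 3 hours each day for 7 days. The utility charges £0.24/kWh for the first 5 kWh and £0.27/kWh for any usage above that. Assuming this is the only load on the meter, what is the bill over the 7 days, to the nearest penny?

Runtime = 3 h/day × 7 days = 21 h
Energy = 1.24 kW × 21 h = 26.04 kWh
Tier 1 (0–5 kWh): 5 × £0.24 = £1.2
Above 5 kWh: 21.04 × £0.27 = £5.6808
Bill = £6.88

£6.88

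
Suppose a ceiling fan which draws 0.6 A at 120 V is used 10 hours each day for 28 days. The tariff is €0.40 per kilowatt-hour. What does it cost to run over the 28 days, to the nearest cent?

Power = 0.6 A × 120 V = 72 W = 0.072 kW
Runtime = 10 h/day × 28 days = 280 h
Energy = 0.072 kW × 280 h = 20.16 kWh
Cost = 20.16 kWh × €0.40/kWh = €8.06

€8.06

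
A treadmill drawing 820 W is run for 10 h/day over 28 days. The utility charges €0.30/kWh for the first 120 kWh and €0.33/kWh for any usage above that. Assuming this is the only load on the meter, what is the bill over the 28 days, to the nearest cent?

Runtime = 10 h/day × 28 days = 280 h
Energy = 0.82 kW × 280 h = 229.6 kWh
Tier 1 (0–120 kWh): 120 × €0.30 = €36
Above 120 kWh: 109.6 × €0.33 = €36.168
Bill = €72.17

€72.17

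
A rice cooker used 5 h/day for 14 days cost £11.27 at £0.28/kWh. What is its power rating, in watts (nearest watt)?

575 W

Energy = £11.27 ÷ £0.28/kWh = 40.25 kWh
Runtime = 5 h/day × 14 days = 70 h
Power = 40.25 kWh ÷ 70 h = 0.575 kW = 575 W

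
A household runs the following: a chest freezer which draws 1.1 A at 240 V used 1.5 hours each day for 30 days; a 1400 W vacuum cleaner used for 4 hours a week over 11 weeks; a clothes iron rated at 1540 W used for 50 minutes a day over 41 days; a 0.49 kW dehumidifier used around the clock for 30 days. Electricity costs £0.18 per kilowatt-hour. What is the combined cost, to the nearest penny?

chest freezer: Power = 1.1 A × 240 V = 264 W = 0.264 kW
chest freezer: Runtime = 1.5 h/day × 30 days = 45 h
chest freezer: 0.264 kW × 45 h = 11.88 kWh
vacuum cleaner: Runtime = 4 h/week × 11 weeks = 44 h
vacuum cleaner: 1.4 kW × 44 h = 61.6 kWh
clothes iron: Runtime = 50 min × 41 = 2050 min = 34.166666… h
clothes iron: 1.54 kW × 34.166666… h = 52.616666… kWh
dehumidifier: Runtime = 24 h × 30 = 720 h
dehumidifier: 0.49 kW × 720 h = 352.8 kWh
Total energy = 478.896666… kWh
Cost = 478.896666… × £0.18 = £86.20

£86.20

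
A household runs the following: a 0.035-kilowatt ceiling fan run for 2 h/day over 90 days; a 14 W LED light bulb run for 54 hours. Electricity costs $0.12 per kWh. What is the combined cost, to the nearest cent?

ceiling fan: Runtime = 2 h/day × 90 days = 180 h
ceiling fan: 0.035 kW × 180 h = 6.3 kWh
LED light bulb: 0.014 kW × 54 h = 0.756 kWh
Total energy = 7.056 kWh
Cost = 7.056 × $0.12 = $0.85

$0.85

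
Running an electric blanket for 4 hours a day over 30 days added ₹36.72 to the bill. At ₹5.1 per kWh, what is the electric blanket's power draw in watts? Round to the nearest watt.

Energy = ₹36.72 ÷ ₹5.1/kWh = 7.2 kWh
Runtime = 4 h/day × 30 days = 120 h
Power = 7.2 kWh ÷ 120 h = 0.06 kW = 60 W

60 W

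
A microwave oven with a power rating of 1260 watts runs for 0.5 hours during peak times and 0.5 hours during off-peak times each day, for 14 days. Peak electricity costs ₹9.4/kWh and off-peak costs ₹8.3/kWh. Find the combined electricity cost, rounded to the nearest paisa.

₹156.11

Peak energy = 1.26 kW × 0.5 h × 14 = 8.82 kWh
Off-peak energy = 1.26 kW × 0.5 h × 14 = 8.82 kWh
Cost = 8.82 × ₹9.4 + 8.82 × ₹8.3 = ₹82.908 + ₹73.206 = ₹156.11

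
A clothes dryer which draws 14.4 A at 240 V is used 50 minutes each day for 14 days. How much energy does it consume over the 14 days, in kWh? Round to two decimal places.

Power = 14.4 A × 240 V = 3456 W = 3.456 kW
Runtime = 50 min × 14 = 700 min = 11.666666… h
Energy = 3.456 kW × 11.666666… h = 40.32 kWh

40.32 kWh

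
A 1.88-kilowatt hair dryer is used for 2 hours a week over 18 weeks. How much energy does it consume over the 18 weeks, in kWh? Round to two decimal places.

Runtime = 2 h/week × 18 weeks = 36 h
Energy = 1.88 kW × 36 h = 67.68 kWh

67.68 kWh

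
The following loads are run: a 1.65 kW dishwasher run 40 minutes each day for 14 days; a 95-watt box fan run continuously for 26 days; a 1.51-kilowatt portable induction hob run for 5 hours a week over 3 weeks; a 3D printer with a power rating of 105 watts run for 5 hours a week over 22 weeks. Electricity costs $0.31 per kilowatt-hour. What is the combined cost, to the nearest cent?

$33.75

dishwasher: Runtime = 40 min × 14 = 560 min = 9.333333… h
dishwasher: 1.65 kW × 9.333333… h = 15.4 kWh
box fan: Runtime = 24 h × 26 = 624 h
box fan: 0.095 kW × 624 h = 59.28 kWh
portable induction hob: Runtime = 5 h/week × 3 weeks = 15 h
portable induction hob: 1.51 kW × 15 h = 22.65 kWh
3D printer: Runtime = 5 h/week × 22 weeks = 110 h
3D printer: 0.105 kW × 110 h = 11.55 kWh
Total energy = 108.88 kWh
Cost = 108.88 × $0.31 = $33.75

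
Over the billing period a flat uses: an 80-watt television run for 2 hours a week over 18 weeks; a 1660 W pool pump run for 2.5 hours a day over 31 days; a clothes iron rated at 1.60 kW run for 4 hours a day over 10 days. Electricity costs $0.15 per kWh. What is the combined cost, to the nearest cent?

television: Runtime = 2 h/week × 18 weeks = 36 h
television: 0.08 kW × 36 h = 2.88 kWh
pool pump: Runtime = 2.5 h/day × 31 days = 77.5 h
pool pump: 1.66 kW × 77.5 h = 128.65 kWh
clothes iron: Runtime = 4 h/day × 10 days = 40 h
clothes iron: 1.6 kW × 40 h = 64 kWh
Total energy = 195.53 kWh
Cost = 195.53 × $0.15 = $29.33

$29.33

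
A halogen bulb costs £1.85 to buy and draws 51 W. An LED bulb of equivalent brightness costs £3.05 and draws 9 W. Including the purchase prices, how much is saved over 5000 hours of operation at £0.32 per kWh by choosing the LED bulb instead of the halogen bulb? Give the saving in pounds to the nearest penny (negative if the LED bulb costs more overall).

£66.00

halogen bulb: £1.85 + (51/1000) kW × 5000 h × £0.32 = £1.85 + £81.6 = £83.45
LED bulb: £3.05 + (9/1000) kW × 5000 h × £0.32 = £3.05 + £14.4 = £17.45
Saving = £83.45 − £17.45 = £66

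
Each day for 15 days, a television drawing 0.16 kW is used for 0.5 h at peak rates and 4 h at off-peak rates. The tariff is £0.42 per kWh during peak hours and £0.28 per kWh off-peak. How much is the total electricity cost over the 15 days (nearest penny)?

£3.19

Peak energy = 0.16 kW × 0.5 h × 15 = 1.2 kWh
Off-peak energy = 0.16 kW × 4 h × 15 = 9.6 kWh
Cost = 1.2 × £0.42 + 9.6 × £0.28 = £0.504 + £2.688 = £3.19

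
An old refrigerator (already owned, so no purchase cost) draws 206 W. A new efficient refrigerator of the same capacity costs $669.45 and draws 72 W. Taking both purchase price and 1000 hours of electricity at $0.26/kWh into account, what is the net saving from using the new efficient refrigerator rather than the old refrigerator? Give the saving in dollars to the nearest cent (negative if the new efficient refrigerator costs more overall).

-$634.61

old refrigerator: $0.00 + (206/1000) kW × 1000 h × $0.26 = $0.00 + $53.56 = $53.56
new efficient refrigerator: $669.45 + (72/1000) kW × 1000 h × $0.26 = $669.45 + $18.72 = $688.17
Saving = $53.56 − $688.17 = −$634.61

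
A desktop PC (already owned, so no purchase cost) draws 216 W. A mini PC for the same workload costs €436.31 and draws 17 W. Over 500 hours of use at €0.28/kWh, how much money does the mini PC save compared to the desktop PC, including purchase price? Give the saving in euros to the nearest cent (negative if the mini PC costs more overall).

desktop PC: €0.00 + (216/1000) kW × 500 h × €0.28 = €0.00 + €30.24 = €30.24
mini PC: €436.31 + (17/1000) kW × 500 h × €0.28 = €436.31 + €2.38 = €438.69
Saving = €30.24 − €438.69 = −€408.45

-€408.45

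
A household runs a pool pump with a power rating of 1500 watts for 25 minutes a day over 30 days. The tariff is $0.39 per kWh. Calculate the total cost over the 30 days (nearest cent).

Runtime = 25 min × 30 = 750 min = 12.5 h
Energy = 1.5 kW × 12.5 h = 18.75 kWh
Cost = 18.75 kWh × $0.39/kWh = $7.31

$7.31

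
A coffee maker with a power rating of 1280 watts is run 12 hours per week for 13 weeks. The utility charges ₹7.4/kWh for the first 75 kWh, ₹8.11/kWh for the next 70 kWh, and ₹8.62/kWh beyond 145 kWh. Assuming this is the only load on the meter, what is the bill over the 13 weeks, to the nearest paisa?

₹1594.04

Runtime = 12 h/week × 13 weeks = 156 h
Energy = 1.28 kW × 156 h = 199.68 kWh
Tier 1 (0–75 kWh): 75 × ₹7.4 = ₹555
Tier 2 (75–145 kWh): 70 × ₹8.11 = ₹567.7
Above 145 kWh: 54.68 × ₹8.62 = ₹471.3416
Bill = ₹1594.04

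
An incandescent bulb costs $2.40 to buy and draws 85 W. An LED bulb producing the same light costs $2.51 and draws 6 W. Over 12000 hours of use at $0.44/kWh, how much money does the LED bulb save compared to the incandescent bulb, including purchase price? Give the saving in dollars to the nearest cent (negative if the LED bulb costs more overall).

incandescent bulb: $2.40 + (85/1000) kW × 12000 h × $0.44 = $2.40 + $448.8 = $451.2
LED bulb: $2.51 + (6/1000) kW × 12000 h × $0.44 = $2.51 + $31.68 = $34.19
Saving = $451.2 − $34.19 = $417.01

$417.01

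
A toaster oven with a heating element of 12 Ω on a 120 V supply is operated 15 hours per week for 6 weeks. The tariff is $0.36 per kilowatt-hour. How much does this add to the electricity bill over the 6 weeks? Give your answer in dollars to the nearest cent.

Power = V²/R = 120²/12 = 1200 W = 1.2 kW
Runtime = 15 h/week × 6 weeks = 90 h
Energy = 1.2 kW × 90 h = 108 kWh
Cost = 108 kWh × $0.36/kWh = $38.88

$38.88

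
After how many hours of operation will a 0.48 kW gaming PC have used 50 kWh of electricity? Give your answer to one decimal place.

104.2 h

Hours = 50 kWh ÷ 0.48 kW = 104.2 h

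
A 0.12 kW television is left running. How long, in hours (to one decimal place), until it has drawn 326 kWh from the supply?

Hours = 326 kWh ÷ 0.12 kW = 2716.7 h

2716.7 h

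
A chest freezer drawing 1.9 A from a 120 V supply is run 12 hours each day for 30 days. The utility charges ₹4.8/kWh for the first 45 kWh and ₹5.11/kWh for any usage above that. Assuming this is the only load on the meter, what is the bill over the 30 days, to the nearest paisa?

Power = 1.9 A × 120 V = 228 W = 0.228 kW
Runtime = 12 h/day × 30 days = 360 h
Energy = 0.228 kW × 360 h = 82.08 kWh
Tier 1 (0–45 kWh): 45 × ₹4.8 = ₹216
Above 45 kWh: 37.08 × ₹5.11 = ₹189.4788
Bill = ₹405.48

₹405.48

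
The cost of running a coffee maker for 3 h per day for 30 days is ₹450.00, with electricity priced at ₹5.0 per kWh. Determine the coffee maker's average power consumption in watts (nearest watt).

1000 W

Energy = ₹450.00 ÷ ₹5.0/kWh = 90 kWh
Runtime = 3 h/day × 30 days = 90 h
Power = 90 kWh ÷ 90 h = 1 kW = 1000 W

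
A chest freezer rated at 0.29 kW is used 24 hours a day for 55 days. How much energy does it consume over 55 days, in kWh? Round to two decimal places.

Runtime = 24 h × 55 = 1320 h
Energy = 0.29 kW × 1320 h = 382.8 kWh

382.80 kWh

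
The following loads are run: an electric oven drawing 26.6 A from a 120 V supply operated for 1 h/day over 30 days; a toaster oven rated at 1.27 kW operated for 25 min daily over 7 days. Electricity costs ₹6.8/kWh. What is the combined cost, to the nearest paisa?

electric oven: Power = 26.6 A × 120 V = 3192 W = 3.192 kW
electric oven: Runtime = 1 h/day × 30 days = 30 h
electric oven: 3.192 kW × 30 h = 95.76 kWh
toaster oven: Runtime = 25 min × 7 = 175 min = 2.916666… h
toaster oven: 1.27 kW × 2.916666… h = 3.704166… kWh
Total energy = 99.464166… kWh
Cost = 99.464166… × ₹6.8 = ₹676.36

₹676.36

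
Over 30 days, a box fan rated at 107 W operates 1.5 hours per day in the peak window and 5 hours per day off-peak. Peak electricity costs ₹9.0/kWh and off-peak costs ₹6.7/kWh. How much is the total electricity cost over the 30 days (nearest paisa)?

Peak energy = 0.107 kW × 1.5 h × 30 = 4.815 kWh
Off-peak energy = 0.107 kW × 5 h × 30 = 16.05 kWh
Cost = 4.815 × ₹9.0 + 16.05 × ₹6.7 = ₹43.335 + ₹107.535 = ₹150.87

₹150.87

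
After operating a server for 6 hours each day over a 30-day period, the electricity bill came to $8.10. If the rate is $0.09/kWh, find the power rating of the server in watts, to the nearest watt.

Energy = $8.10 ÷ $0.09/kWh = 90 kWh
Runtime = 6 h/day × 30 days = 180 h
Power = 90 kWh ÷ 180 h = 0.5 kW = 500 W

500 W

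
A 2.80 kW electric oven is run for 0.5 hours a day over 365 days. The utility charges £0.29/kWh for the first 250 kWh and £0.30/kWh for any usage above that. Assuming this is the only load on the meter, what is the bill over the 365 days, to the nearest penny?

Runtime = 0.5 h/day × 365 days = 182.5 h
Energy = 2.8 kW × 182.5 h = 511 kWh
Tier 1 (0–250 kWh): 250 × £0.29 = £72.5
Above 250 kWh: 261 × £0.30 = £78.3
Bill = £150.80

£150.80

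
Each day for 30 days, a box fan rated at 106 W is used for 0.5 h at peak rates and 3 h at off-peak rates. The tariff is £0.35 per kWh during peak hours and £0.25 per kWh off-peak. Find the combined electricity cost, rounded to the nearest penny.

Peak energy = 0.106 kW × 0.5 h × 30 = 1.59 kWh
Off-peak energy = 0.106 kW × 3 h × 30 = 9.54 kWh
Cost = 1.59 × £0.35 + 9.54 × £0.25 = £0.5565 + £2.385 = £2.94

£2.94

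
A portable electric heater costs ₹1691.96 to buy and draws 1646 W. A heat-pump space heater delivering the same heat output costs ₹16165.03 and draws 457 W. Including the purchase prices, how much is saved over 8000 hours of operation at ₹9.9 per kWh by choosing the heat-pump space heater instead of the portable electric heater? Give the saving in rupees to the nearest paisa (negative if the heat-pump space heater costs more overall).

portable electric heater: ₹1691.96 + (1646/1000) kW × 8000 h × ₹9.9 = ₹1691.96 + ₹130363.2 = ₹132055.16
heat-pump space heater: ₹16165.03 + (457/1000) kW × 8000 h × ₹9.9 = ₹16165.03 + ₹36194.4 = ₹52359.43
Saving = ₹132055.16 − ₹52359.43 = ₹79695.73

₹79695.73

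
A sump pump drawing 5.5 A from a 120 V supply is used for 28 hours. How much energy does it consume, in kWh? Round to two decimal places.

18.48 kWh

Power = 5.5 A × 120 V = 660 W = 0.66 kW
Energy = 0.66 kW × 28 h = 18.48 kWh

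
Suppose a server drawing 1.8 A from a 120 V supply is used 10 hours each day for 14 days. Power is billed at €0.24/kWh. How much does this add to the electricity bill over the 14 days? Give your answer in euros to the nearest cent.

€7.26

Power = 1.8 A × 120 V = 216 W = 0.216 kW
Runtime = 10 h/day × 14 days = 140 h
Energy = 0.216 kW × 140 h = 30.24 kWh
Cost = 30.24 kWh × €0.24/kWh = €7.26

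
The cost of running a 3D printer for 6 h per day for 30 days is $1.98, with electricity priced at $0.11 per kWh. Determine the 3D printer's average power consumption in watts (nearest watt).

100 W

Energy = $1.98 ÷ $0.11/kWh = 18 kWh
Runtime = 6 h/day × 30 days = 180 h
Power = 18 kWh ÷ 180 h = 0.1 kW = 100 W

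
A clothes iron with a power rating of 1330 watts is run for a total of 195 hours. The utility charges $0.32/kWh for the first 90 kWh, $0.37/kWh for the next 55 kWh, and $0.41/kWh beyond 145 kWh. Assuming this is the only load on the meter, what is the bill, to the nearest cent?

Energy = 1.33 kW × 195 h = 259.35 kWh
Tier 1 (0–90 kWh): 90 × $0.32 = $28.8
Tier 2 (90–145 kWh): 55 × $0.37 = $20.35
Above 145 kWh: 114.35 × $0.41 = $46.8835
Bill = $96.03

$96.03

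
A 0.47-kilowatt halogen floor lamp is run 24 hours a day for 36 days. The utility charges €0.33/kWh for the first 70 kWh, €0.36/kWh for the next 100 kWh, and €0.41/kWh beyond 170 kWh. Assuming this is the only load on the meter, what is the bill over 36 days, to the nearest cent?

Runtime = 24 h × 36 = 864 h
Energy = 0.47 kW × 864 h = 406.08 kWh
Tier 1 (0–70 kWh): 70 × €0.33 = €23.1
Tier 2 (70–170 kWh): 100 × €0.36 = €36
Above 170 kWh: 236.08 × €0.41 = €96.7928
Bill = €155.89

€155.89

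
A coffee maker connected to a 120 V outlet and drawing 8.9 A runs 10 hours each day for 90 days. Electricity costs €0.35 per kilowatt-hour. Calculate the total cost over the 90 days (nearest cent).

Power = 8.9 A × 120 V = 1068 W = 1.068 kW
Runtime = 10 h/day × 90 days = 900 h
Energy = 1.068 kW × 900 h = 961.2 kWh
Cost = 961.2 kWh × €0.35/kWh = €336.42

€336.42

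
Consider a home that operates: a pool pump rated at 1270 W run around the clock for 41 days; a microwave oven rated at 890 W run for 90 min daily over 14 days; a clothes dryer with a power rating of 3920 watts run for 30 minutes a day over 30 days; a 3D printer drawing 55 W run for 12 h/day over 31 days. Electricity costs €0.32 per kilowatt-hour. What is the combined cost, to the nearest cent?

€431.24

pool pump: Runtime = 24 h × 41 = 984 h
pool pump: 1.27 kW × 984 h = 1249.68 kWh
microwave oven: Runtime = 90 min × 14 = 1260 min = 21 h
microwave oven: 0.89 kW × 21 h = 18.69 kWh
clothes dryer: Runtime = 30 min × 30 = 900 min = 15 h
clothes dryer: 3.92 kW × 15 h = 58.8 kWh
3D printer: Runtime = 12 h/day × 31 days = 372 h
3D printer: 0.055 kW × 372 h = 20.46 kWh
Total energy = 1347.63 kWh
Cost = 1347.63 × €0.32 = €431.24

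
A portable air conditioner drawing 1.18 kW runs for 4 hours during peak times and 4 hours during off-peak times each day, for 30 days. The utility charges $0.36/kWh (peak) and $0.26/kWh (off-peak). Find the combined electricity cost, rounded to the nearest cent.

Peak energy = 1.18 kW × 4 h × 30 = 141.6 kWh
Off-peak energy = 1.18 kW × 4 h × 30 = 141.6 kWh
Cost = 141.6 × $0.36 + 141.6 × $0.26 = $50.976 + $36.816 = $87.79

$87.79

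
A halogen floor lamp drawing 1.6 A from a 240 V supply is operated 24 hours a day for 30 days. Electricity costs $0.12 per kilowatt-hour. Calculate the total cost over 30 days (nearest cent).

Power = 1.6 A × 240 V = 384 W = 0.384 kW
Runtime = 24 h × 30 = 720 h
Energy = 0.384 kW × 720 h = 276.48 kWh
Cost = 276.48 kWh × $0.12/kWh = $33.18

$33.18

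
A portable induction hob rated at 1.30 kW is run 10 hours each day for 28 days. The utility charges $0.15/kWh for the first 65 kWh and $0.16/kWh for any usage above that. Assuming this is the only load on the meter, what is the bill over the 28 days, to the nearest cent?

Runtime = 10 h/day × 28 days = 280 h
Energy = 1.3 kW × 280 h = 364 kWh
Tier 1 (0–65 kWh): 65 × $0.15 = $9.75
Above 65 kWh: 299 × $0.16 = $47.84
Bill = $57.59

$57.59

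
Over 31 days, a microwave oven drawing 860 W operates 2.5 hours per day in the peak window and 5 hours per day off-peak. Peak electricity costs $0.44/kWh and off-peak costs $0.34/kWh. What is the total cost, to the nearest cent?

$74.65

Peak energy = 0.86 kW × 2.5 h × 31 = 66.65 kWh
Off-peak energy = 0.86 kW × 5 h × 31 = 133.3 kWh
Cost = 66.65 × $0.44 + 133.3 × $0.34 = $29.326 + $45.322 = $74.65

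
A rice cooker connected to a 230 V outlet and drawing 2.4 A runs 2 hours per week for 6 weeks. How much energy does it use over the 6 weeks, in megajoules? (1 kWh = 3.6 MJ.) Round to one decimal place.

23.8 MJ

Power = 2.4 A × 230 V = 552 W = 0.552 kW
Runtime = 2 h/week × 6 weeks = 12 h
Energy = 0.552 kW × 12 h = 6.624 kWh
= 6.624 × 3.6 MJ = 23.8 MJ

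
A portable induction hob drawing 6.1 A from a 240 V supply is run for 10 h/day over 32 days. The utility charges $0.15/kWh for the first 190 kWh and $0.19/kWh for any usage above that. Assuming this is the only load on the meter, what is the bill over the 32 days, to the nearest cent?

$81.41

Power = 6.1 A × 240 V = 1464 W = 1.464 kW
Runtime = 10 h/day × 32 days = 320 h
Energy = 1.464 kW × 320 h = 468.48 kWh
Tier 1 (0–190 kWh): 190 × $0.15 = $28.5
Above 190 kWh: 278.48 × $0.19 = $52.9112
Bill = $81.41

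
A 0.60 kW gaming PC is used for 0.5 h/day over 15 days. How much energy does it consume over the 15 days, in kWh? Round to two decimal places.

4.50 kWh

Runtime = 0.5 h/day × 15 days = 7.5 h
Energy = 0.6 kW × 7.5 h = 4.5 kWh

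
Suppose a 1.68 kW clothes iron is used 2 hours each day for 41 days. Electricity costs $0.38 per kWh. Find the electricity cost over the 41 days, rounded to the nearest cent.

$52.35

Runtime = 2 h/day × 41 days = 82 h
Energy = 1.68 kW × 82 h = 137.76 kWh
Cost = 137.76 kWh × $0.38/kWh = $52.35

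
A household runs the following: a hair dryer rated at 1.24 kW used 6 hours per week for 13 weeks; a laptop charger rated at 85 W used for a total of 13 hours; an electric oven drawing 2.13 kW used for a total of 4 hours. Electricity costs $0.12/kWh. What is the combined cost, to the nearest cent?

hair dryer: Runtime = 6 h/week × 13 weeks = 78 h
hair dryer: 1.24 kW × 78 h = 96.72 kWh
laptop charger: 0.085 kW × 13 h = 1.105 kWh
electric oven: 2.13 kW × 4 h = 8.52 kWh
Total energy = 106.345 kWh
Cost = 106.345 × $0.12 = $12.76

$12.76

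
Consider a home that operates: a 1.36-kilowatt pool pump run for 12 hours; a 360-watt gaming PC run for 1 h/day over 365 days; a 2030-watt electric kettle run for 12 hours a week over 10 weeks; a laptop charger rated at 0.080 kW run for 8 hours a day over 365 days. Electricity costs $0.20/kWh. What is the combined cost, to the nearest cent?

pool pump: 1.36 kW × 12 h = 16.32 kWh
gaming PC: Runtime = 1 h/day × 365 days = 365 h
gaming PC: 0.36 kW × 365 h = 131.4 kWh
electric kettle: Runtime = 12 h/week × 10 weeks = 120 h
electric kettle: 2.03 kW × 120 h = 243.6 kWh
laptop charger: Runtime = 8 h/day × 365 days = 2920 h
laptop charger: 0.08 kW × 2920 h = 233.6 kWh
Total energy = 624.92 kWh
Cost = 624.92 × $0.20 = $124.98

$124.98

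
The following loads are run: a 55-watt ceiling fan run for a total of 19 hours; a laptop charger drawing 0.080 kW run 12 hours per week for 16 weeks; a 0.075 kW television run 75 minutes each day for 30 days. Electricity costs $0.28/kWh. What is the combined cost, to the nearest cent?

$5.38

ceiling fan: 0.055 kW × 19 h = 1.045 kWh
laptop charger: Runtime = 12 h/week × 16 weeks = 192 h
laptop charger: 0.08 kW × 192 h = 15.36 kWh
television: Runtime = 75 min × 30 = 2250 min = 37.5 h
television: 0.075 kW × 37.5 h = 2.8125 kWh
Total energy = 19.2175 kWh
Cost = 19.2175 × $0.28 = $5.38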